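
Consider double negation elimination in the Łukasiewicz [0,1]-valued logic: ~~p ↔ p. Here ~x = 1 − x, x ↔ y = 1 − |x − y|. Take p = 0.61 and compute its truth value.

~p = 1 − 0.61 = 0.39
~~p = 1 − 0.39 = 0.61
~~p ↔ p = 1 − |0.61 − 0.61| = 1 − 0.00 = 1.00
(As expected: always 1 in Ł∞ since negation is involutive.)

1.00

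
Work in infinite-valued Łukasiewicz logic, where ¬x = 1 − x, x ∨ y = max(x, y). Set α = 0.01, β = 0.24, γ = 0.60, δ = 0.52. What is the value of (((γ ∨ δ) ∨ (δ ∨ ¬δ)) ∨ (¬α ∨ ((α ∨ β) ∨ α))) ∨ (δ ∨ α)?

0.99

γ ∨ δ = max(0.60, 0.52) = 0.60
¬δ = 1 − 0.52 = 0.48
δ ∨ ¬δ = max(0.52, 0.48) = 0.52
(γ ∨ δ) ∨ (δ ∨ ¬δ) = max(0.60, 0.52) = 0.60
¬α = 1 − 0.01 = 0.99
α ∨ β = max(0.01, 0.24) = 0.24
(α ∨ β) ∨ α = max(0.24, 0.01) = 0.24
¬α ∨ ((α ∨ β) ∨ α) = max(0.99, 0.24) = 0.99
((γ ∨ δ) ∨ (δ ∨ ¬δ)) ∨ (¬α ∨ ((α ∨ β) ∨ α)) = max(0.60, 0.99) = 0.99
δ ∨ α = max(0.52, 0.01) = 0.52
(((γ ∨ δ) ∨ (δ ∨ ¬δ)) ∨ (¬α ∨ ((α ∨ β) ∨ α))) ∨ (δ ∨ α) = max(0.99, 0.52) = 0.99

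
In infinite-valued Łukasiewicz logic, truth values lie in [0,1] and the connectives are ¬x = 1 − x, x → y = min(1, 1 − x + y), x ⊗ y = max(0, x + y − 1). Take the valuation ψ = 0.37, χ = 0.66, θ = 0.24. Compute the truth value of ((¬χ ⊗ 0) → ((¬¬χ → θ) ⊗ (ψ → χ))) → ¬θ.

0.76

¬χ = 1 − 0.66 = 0.34
¬χ ⊗ 0 = max(0, 0.34 + 0.00 − 1) = max(0, -0.66) = 0.00
¬¬χ = 1 − 0.34 = 0.66
¬¬χ → θ = min(1, 1 − 0.66 + 0.24) = min(1, 0.58) = 0.58
ψ → χ = min(1, 1 − 0.37 + 0.66) = min(1, 1.29) = 1.00
(¬¬χ → θ) ⊗ (ψ → χ) = max(0, 0.58 + 1.00 − 1) = max(0, 0.58) = 0.58
(¬χ ⊗ 0) → ((¬¬χ → θ) ⊗ (ψ → χ)) = min(1, 1 − 0.00 + 0.58) = min(1, 1.58) = 1.00
¬θ = 1 − 0.24 = 0.76
((¬χ ⊗ 0) → ((¬¬χ → θ) ⊗ (ψ → χ))) → ¬θ = min(1, 1 − 1.00 + 0.76) = min(1, 0.76) = 0.76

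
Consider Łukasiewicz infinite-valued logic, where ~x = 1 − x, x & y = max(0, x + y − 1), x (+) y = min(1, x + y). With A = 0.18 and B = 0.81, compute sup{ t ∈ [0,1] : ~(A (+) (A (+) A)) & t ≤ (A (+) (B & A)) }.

A (+) A = min(1, 0.18 + 0.18) = min(1, 0.36) = 0.36
A (+) (A (+) A) = min(1, 0.18 + 0.36) = min(1, 0.54) = 0.54
~(A (+) (A (+) A)) = 1 − 0.54 = 0.46
So the left factor is ~(A (+) (A (+) A)) = 0.46.
B & A = max(0, 0.81 + 0.18 − 1) = max(0, -0.01) = 0.00
A (+) (B & A) = min(1, 0.18 + 0.00) = min(1, 0.18) = 0.18
So the right-hand bound is A (+) (B & A) = 0.18.
The residuum of the Łukasiewicz t-norm gives the supremum: min(1, 1 − 0.46 + 0.18).
1 − 0.46 + 0.18 = 0.72, so t = min(1, 0.72) = 0.72.
Check: 0.46 & 0.72 = max(0, 0.18) = 0.18 ≤ 0.18.

0.72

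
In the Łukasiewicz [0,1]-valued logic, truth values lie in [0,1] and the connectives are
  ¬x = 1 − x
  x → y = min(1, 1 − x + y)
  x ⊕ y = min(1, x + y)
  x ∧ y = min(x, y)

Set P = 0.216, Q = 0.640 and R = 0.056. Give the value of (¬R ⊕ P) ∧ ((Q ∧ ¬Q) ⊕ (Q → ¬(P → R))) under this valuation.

¬R = 1 − 0.056 = 0.944
¬R ⊕ P = min(1, 0.944 + 0.216) = min(1, 1.160) = 1.000
¬Q = 1 − 0.640 = 0.360
Q ∧ ¬Q = min(0.640, 0.360) = 0.360
P → R = min(1, 1 − 0.216 + 0.056) = min(1, 0.840) = 0.840
¬(P → R) = 1 − 0.840 = 0.160
Q → ¬(P → R) = min(1, 1 − 0.640 + 0.160) = min(1, 0.520) = 0.520
(Q ∧ ¬Q) ⊕ (Q → ¬(P → R)) = min(1, 0.360 + 0.520) = min(1, 0.880) = 0.880
(¬R ⊕ P) ∧ ((Q ∧ ¬Q) ⊕ (Q → ¬(P → R))) = min(1.000, 0.880) = 0.880

0.880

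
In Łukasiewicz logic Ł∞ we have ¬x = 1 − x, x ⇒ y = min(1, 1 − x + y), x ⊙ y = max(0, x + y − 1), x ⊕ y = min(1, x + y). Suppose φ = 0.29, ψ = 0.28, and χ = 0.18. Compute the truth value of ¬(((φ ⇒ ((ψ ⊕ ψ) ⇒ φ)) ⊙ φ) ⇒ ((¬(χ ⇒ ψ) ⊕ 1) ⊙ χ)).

ψ ⊕ ψ = min(1, 0.28 + 0.28) = min(1, 0.56) = 0.56
(ψ ⊕ ψ) ⇒ φ = min(1, 1 − 0.56 + 0.29) = min(1, 0.73) = 0.73
φ ⇒ ((ψ ⊕ ψ) ⇒ φ) = min(1, 1 − 0.29 + 0.73) = min(1, 1.44) = 1.00
(φ ⇒ ((ψ ⊕ ψ) ⇒ φ)) ⊙ φ = max(0, 1.00 + 0.29 − 1) = max(0, 0.29) = 0.29
χ ⇒ ψ = min(1, 1 − 0.18 + 0.28) = min(1, 1.10) = 1.00
¬(χ ⇒ ψ) = 1 − 1.00 = 0.00
¬(χ ⇒ ψ) ⊕ 1 = min(1, 0.00 + 1.00) = min(1, 1.00) = 1.00
(¬(χ ⇒ ψ) ⊕ 1) ⊙ χ = max(0, 1.00 + 0.18 − 1) = max(0, 0.18) = 0.18
((φ ⇒ ((ψ ⊕ ψ) ⇒ φ)) ⊙ φ) ⇒ ((¬(χ ⇒ ψ) ⊕ 1) ⊙ χ) = min(1, 1 − 0.29 + 0.18) = min(1, 0.89) = 0.89
¬(((φ ⇒ ((ψ ⊕ ψ) ⇒ φ)) ⊙ φ) ⇒ ((¬(χ ⇒ ψ) ⊕ 1) ⊙ χ)) = 1 − 0.89 = 0.11

0.11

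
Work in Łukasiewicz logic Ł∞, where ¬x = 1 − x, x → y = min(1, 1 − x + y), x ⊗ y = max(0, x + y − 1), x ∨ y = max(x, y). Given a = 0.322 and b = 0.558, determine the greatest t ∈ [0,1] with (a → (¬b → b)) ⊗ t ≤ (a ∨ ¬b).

¬b = 1 − 0.558 = 0.442
¬b → b = min(1, 1 − 0.442 + 0.558) = min(1, 1.116) = 1.000
a → (¬b → b) = min(1, 1 − 0.322 + 1.000) = min(1, 1.678) = 1.000
So the left factor is a → (¬b → b) = 1.000.
a ∨ ¬b = max(0.322, 0.442) = 0.442
So the right-hand bound is a ∨ ¬b = 0.442.
The residuum of the Łukasiewicz t-norm gives the supremum: min(1, 1 − 1.000 + 0.442).
1 − 1.000 + 0.442 = 0.442, so t = min(1, 0.442) = 0.442.
Check: 1.000 ⊗ 0.442 = max(0, 0.442) = 0.442 ≤ 0.442.

0.442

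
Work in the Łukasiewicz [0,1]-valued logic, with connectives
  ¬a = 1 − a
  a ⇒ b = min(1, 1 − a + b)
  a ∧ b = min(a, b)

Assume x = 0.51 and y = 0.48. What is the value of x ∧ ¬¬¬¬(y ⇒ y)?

0.51

y ⇒ y = min(1, 1 − 0.48 + 0.48) = min(1, 1.00) = 1.00
¬(y ⇒ y) = 1 − 1.00 = 0.00
¬¬(y ⇒ y) = 1 − 0.00 = 1.00
¬¬¬(y ⇒ y) = 1 − 1.00 = 0.00
¬¬¬¬(y ⇒ y) = 1 − 0.00 = 1.00
x ∧ ¬¬¬¬(y ⇒ y) = min(0.51, 1.00) = 0.51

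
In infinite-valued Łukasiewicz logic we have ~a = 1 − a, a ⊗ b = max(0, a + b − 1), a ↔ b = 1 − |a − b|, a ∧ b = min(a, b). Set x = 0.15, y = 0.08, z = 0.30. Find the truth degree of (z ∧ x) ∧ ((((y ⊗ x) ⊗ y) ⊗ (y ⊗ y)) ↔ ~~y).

0.15

z ∧ x = min(0.30, 0.15) = 0.15
y ⊗ x = max(0, 0.08 + 0.15 − 1) = max(0, -0.77) = 0.00
(y ⊗ x) ⊗ y = max(0, 0.00 + 0.08 − 1) = max(0, -0.92) = 0.00
y ⊗ y = max(0, 0.08 + 0.08 − 1) = max(0, -0.84) = 0.00
((y ⊗ x) ⊗ y) ⊗ (y ⊗ y) = max(0, 0.00 + 0.00 − 1) = max(0, -1.00) = 0.00
~y = 1 − 0.08 = 0.92
~~y = 1 − 0.92 = 0.08
(((y ⊗ x) ⊗ y) ⊗ (y ⊗ y)) ↔ ~~y = 1 − |0.00 − 0.08| = 1 − 0.08 = 0.92
(z ∧ x) ∧ ((((y ⊗ x) ⊗ y) ⊗ (y ⊗ y)) ↔ ~~y) = min(0.15, 0.92) = 0.15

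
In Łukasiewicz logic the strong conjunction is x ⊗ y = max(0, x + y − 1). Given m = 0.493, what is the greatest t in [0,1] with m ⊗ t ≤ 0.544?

1.000

The residuum of the Łukasiewicz t-norm gives the supremum: min(1, 1 − 0.493 + 0.544).
1 − 0.493 + 0.544 = 1.051, so t = min(1, 1.051) = 1.000.
Check: 0.493 ⊗ 1.000 = max(0, 0.493) = 0.493 ≤ 0.544.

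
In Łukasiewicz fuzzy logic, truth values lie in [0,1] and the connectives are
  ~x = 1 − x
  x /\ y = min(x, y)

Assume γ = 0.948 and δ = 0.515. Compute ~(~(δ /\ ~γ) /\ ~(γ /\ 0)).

~γ = 1 − 0.948 = 0.052
δ /\ ~γ = min(0.515, 0.052) = 0.052
~(δ /\ ~γ) = 1 − 0.052 = 0.948
γ /\ 0 = min(0.948, 0.000) = 0.000
~(γ /\ 0) = 1 − 0.000 = 1.000
~(δ /\ ~γ) /\ ~(γ /\ 0) = min(0.948, 1.000) = 0.948
~(~(δ /\ ~γ) /\ ~(γ /\ 0)) = 1 − 0.948 = 0.052

0.052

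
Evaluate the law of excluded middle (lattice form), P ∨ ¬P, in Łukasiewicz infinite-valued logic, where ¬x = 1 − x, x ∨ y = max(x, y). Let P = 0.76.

0.76

¬P = 1 − 0.76 = 0.24
P ∨ ¬P = max(0.76, 0.24) = 0.76
(The value 0.76 < 1 shows this instance is not satisfied; not a Ł∞-tautology — its value is max(a, 1−a).)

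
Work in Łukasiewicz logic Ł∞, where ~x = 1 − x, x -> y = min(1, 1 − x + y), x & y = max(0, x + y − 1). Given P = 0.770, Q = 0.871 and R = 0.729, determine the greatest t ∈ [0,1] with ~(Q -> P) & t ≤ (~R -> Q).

Q -> P = min(1, 1 − 0.871 + 0.770) = min(1, 0.899) = 0.899
~(Q -> P) = 1 − 0.899 = 0.101
So the left factor is ~(Q -> P) = 0.101.
~R = 1 − 0.729 = 0.271
~R -> Q = min(1, 1 − 0.271 + 0.871) = min(1, 1.600) = 1.000
So the right-hand bound is ~R -> Q = 1.000.
The residuum of the Łukasiewicz t-norm gives the supremum: min(1, 1 − 0.101 + 1.000).
1 − 0.101 + 1.000 = 1.899, so t = min(1, 1.899) = 1.000.
Check: 0.101 & 1.000 = max(0, 0.101) = 0.101 ≤ 1.000.

1.000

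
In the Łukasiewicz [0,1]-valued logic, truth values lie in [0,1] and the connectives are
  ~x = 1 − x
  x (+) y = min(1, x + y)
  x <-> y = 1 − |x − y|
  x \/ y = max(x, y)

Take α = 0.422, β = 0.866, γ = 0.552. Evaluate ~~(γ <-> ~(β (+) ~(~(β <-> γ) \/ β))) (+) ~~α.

β <-> γ = 1 − |0.866 − 0.552| = 1 − 0.314 = 0.686
~(β <-> γ) = 1 − 0.686 = 0.314
~(β <-> γ) \/ β = max(0.314, 0.866) = 0.866
~(~(β <-> γ) \/ β) = 1 − 0.866 = 0.134
β (+) ~(~(β <-> γ) \/ β) = min(1, 0.866 + 0.134) = min(1, 1.000) = 1.000
~(β (+) ~(~(β <-> γ) \/ β)) = 1 − 1.000 = 0.000
γ <-> ~(β (+) ~(~(β <-> γ) \/ β)) = 1 − |0.552 − 0.000| = 1 − 0.552 = 0.448
~(γ <-> ~(β (+) ~(~(β <-> γ) \/ β))) = 1 − 0.448 = 0.552
~~(γ <-> ~(β (+) ~(~(β <-> γ) \/ β))) = 1 − 0.552 = 0.448
~α = 1 − 0.422 = 0.578
~~α = 1 − 0.578 = 0.422
~~(γ <-> ~(β (+) ~(~(β <-> γ) \/ β))) (+) ~~α = min(1, 0.448 + 0.422) = min(1, 0.870) = 0.870

0.870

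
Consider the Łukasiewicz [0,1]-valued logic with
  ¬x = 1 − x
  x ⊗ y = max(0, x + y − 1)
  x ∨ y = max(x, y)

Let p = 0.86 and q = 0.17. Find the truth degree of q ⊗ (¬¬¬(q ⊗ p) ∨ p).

0.14

q ⊗ p = max(0, 0.17 + 0.86 − 1) = max(0, 0.03) = 0.03
¬(q ⊗ p) = 1 − 0.03 = 0.97
¬¬(q ⊗ p) = 1 − 0.97 = 0.03
¬¬¬(q ⊗ p) = 1 − 0.03 = 0.97
¬¬¬(q ⊗ p) ∨ p = max(0.97, 0.86) = 0.97
q ⊗ (¬¬¬(q ⊗ p) ∨ p) = max(0, 0.17 + 0.97 − 1) = max(0, 0.14) = 0.14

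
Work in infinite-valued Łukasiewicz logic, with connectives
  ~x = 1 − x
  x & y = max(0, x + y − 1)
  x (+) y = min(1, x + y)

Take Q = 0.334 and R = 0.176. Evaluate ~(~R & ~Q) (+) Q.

~R = 1 − 0.176 = 0.824
~Q = 1 − 0.334 = 0.666
~R & ~Q = max(0, 0.824 + 0.666 − 1) = max(0, 0.490) = 0.490
~(~R & ~Q) = 1 − 0.490 = 0.510
~(~R & ~Q) (+) Q = min(1, 0.510 + 0.334) = min(1, 0.844) = 0.844

0.844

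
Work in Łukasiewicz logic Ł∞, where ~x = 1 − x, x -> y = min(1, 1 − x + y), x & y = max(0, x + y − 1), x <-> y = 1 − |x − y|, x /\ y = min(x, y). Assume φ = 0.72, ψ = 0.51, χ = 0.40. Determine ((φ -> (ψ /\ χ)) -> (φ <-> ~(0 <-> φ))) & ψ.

0.51

ψ /\ χ = min(0.51, 0.40) = 0.40
φ -> (ψ /\ χ) = min(1, 1 − 0.72 + 0.40) = min(1, 0.68) = 0.68
0 <-> φ = 1 − |0.00 − 0.72| = 1 − 0.72 = 0.28
~(0 <-> φ) = 1 − 0.28 = 0.72
φ <-> ~(0 <-> φ) = 1 − |0.72 − 0.72| = 1 − 0.00 = 1.00
(φ -> (ψ /\ χ)) -> (φ <-> ~(0 <-> φ)) = min(1, 1 − 0.68 + 1.00) = min(1, 1.32) = 1.00
((φ -> (ψ /\ χ)) -> (φ <-> ~(0 <-> φ))) & ψ = max(0, 1.00 + 0.51 − 1) = max(0, 0.51) = 0.51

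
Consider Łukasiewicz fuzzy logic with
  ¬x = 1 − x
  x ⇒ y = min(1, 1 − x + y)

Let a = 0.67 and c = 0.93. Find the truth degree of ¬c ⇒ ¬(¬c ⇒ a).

0.93

¬c = 1 − 0.93 = 0.07
¬c ⇒ a = min(1, 1 − 0.07 + 0.67) = min(1, 1.60) = 1.00
¬(¬c ⇒ a) = 1 − 1.00 = 0.00
¬c ⇒ ¬(¬c ⇒ a) = min(1, 1 − 0.07 + 0.00) = min(1, 0.93) = 0.93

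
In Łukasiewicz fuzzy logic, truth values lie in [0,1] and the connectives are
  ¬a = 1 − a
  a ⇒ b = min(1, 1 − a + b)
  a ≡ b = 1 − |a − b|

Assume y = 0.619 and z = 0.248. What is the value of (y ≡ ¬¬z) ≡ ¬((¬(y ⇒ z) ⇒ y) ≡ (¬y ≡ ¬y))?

0.371

¬z = 1 − 0.248 = 0.752
¬¬z = 1 − 0.752 = 0.248
y ≡ ¬¬z = 1 − |0.619 − 0.248| = 1 − 0.371 = 0.629
y ⇒ z = min(1, 1 − 0.619 + 0.248) = min(1, 0.629) = 0.629
¬(y ⇒ z) = 1 − 0.629 = 0.371
¬(y ⇒ z) ⇒ y = min(1, 1 − 0.371 + 0.619) = min(1, 1.248) = 1.000
¬y = 1 − 0.619 = 0.381
¬y ≡ ¬y = 1 − |0.381 − 0.381| = 1 − 0.000 = 1.000
(¬(y ⇒ z) ⇒ y) ≡ (¬y ≡ ¬y) = 1 − |1.000 − 1.000| = 1 − 0.000 = 1.000
¬((¬(y ⇒ z) ⇒ y) ≡ (¬y ≡ ¬y)) = 1 − 1.000 = 0.000
(y ≡ ¬¬z) ≡ ¬((¬(y ⇒ z) ⇒ y) ≡ (¬y ≡ ¬y)) = 1 − |0.629 − 0.000| = 1 − 0.629 = 0.371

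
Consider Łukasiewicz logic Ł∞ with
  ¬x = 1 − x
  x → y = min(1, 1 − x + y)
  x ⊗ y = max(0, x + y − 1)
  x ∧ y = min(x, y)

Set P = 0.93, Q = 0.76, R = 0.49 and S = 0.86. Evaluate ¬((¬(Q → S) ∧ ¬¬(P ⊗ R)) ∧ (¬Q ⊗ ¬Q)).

1.00

Q → S = min(1, 1 − 0.76 + 0.86) = min(1, 1.10) = 1.00
¬(Q → S) = 1 − 1.00 = 0.00
P ⊗ R = max(0, 0.93 + 0.49 − 1) = max(0, 0.42) = 0.42
¬(P ⊗ R) = 1 − 0.42 = 0.58
¬¬(P ⊗ R) = 1 − 0.58 = 0.42
¬(Q → S) ∧ ¬¬(P ⊗ R) = min(0.00, 0.42) = 0.00
¬Q = 1 − 0.76 = 0.24
¬Q ⊗ ¬Q = max(0, 0.24 + 0.24 − 1) = max(0, -0.52) = 0.00
(¬(Q → S) ∧ ¬¬(P ⊗ R)) ∧ (¬Q ⊗ ¬Q) = min(0.00, 0.00) = 0.00
¬((¬(Q → S) ∧ ¬¬(P ⊗ R)) ∧ (¬Q ⊗ ¬Q)) = 1 − 0.00 = 1.00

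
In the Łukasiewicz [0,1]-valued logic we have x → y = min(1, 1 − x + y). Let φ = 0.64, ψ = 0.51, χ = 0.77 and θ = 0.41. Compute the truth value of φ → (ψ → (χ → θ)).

1.00

χ → θ = min(1, 1 − 0.77 + 0.41) = min(1, 0.64) = 0.64
ψ → (χ → θ) = min(1, 1 − 0.51 + 0.64) = min(1, 1.13) = 1.00
φ → (ψ → (χ → θ)) = min(1, 1 − 0.64 + 1.00) = min(1, 1.36) = 1.00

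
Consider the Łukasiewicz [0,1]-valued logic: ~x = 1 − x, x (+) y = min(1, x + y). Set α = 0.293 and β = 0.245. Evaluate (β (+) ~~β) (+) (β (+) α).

~β = 1 − 0.245 = 0.755
~~β = 1 − 0.755 = 0.245
β (+) ~~β = min(1, 0.245 + 0.245) = min(1, 0.490) = 0.490
β (+) α = min(1, 0.245 + 0.293) = min(1, 0.538) = 0.538
(β (+) ~~β) (+) (β (+) α) = min(1, 0.490 + 0.538) = min(1, 1.028) = 1.000

1.000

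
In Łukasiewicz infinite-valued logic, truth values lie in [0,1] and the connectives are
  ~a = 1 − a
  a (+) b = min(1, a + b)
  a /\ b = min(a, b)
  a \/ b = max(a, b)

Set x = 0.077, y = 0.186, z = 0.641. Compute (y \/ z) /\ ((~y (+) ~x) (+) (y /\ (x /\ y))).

0.641

y \/ z = max(0.186, 0.641) = 0.641
~y = 1 − 0.186 = 0.814
~x = 1 − 0.077 = 0.923
~y (+) ~x = min(1, 0.814 + 0.923) = min(1, 1.737) = 1.000
x /\ y = min(0.077, 0.186) = 0.077
y /\ (x /\ y) = min(0.186, 0.077) = 0.077
(~y (+) ~x) (+) (y /\ (x /\ y)) = min(1, 1.000 + 0.077) = min(1, 1.077) = 1.000
(y \/ z) /\ ((~y (+) ~x) (+) (y /\ (x /\ y))) = min(0.641, 1.000) = 0.641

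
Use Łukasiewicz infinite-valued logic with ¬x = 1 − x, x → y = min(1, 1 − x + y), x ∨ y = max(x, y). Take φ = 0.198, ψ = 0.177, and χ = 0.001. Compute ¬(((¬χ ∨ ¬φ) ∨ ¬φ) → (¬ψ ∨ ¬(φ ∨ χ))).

0.176

¬χ = 1 − 0.001 = 0.999
¬φ = 1 − 0.198 = 0.802
¬χ ∨ ¬φ = max(0.999, 0.802) = 0.999
(¬χ ∨ ¬φ) ∨ ¬φ = max(0.999, 0.802) = 0.999
¬ψ = 1 − 0.177 = 0.823
φ ∨ χ = max(0.198, 0.001) = 0.198
¬(φ ∨ χ) = 1 − 0.198 = 0.802
¬ψ ∨ ¬(φ ∨ χ) = max(0.823, 0.802) = 0.823
((¬χ ∨ ¬φ) ∨ ¬φ) → (¬ψ ∨ ¬(φ ∨ χ)) = min(1, 1 − 0.999 + 0.823) = min(1, 0.824) = 0.824
¬(((¬χ ∨ ¬φ) ∨ ¬φ) → (¬ψ ∨ ¬(φ ∨ χ))) = 1 − 0.824 = 0.176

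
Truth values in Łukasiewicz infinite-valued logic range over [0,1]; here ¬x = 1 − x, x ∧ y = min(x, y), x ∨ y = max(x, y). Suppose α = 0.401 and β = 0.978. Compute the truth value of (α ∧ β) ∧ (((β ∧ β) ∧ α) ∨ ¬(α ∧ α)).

0.401

α ∧ β = min(0.401, 0.978) = 0.401
β ∧ β = min(0.978, 0.978) = 0.978
(β ∧ β) ∧ α = min(0.978, 0.401) = 0.401
α ∧ α = min(0.401, 0.401) = 0.401
¬(α ∧ α) = 1 − 0.401 = 0.599
((β ∧ β) ∧ α) ∨ ¬(α ∧ α) = max(0.401, 0.599) = 0.599
(α ∧ β) ∧ (((β ∧ β) ∧ α) ∨ ¬(α ∧ α)) = min(0.401, 0.599) = 0.401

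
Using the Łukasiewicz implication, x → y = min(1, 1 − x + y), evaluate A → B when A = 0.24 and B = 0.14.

0.90

A → B = min(1, 1 − 0.24 + 0.14) = min(1, 0.90) = 0.90
For comparison, the Gödel implication (1 if x ≤ y else y) would give 0.14.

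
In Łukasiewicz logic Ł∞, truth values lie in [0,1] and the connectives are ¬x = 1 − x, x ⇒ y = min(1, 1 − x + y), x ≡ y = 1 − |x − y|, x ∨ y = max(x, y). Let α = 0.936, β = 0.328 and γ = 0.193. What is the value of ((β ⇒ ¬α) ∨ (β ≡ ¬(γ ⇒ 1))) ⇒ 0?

¬α = 1 − 0.936 = 0.064
β ⇒ ¬α = min(1, 1 − 0.328 + 0.064) = min(1, 0.736) = 0.736
γ ⇒ 1 = min(1, 1 − 0.193 + 1.000) = min(1, 1.807) = 1.000
¬(γ ⇒ 1) = 1 − 1.000 = 0.000
β ≡ ¬(γ ⇒ 1) = 1 − |0.328 − 0.000| = 1 − 0.328 = 0.672
(β ⇒ ¬α) ∨ (β ≡ ¬(γ ⇒ 1)) = max(0.736, 0.672) = 0.736
((β ⇒ ¬α) ∨ (β ≡ ¬(γ ⇒ 1))) ⇒ 0 = min(1, 1 − 0.736 + 0.000) = min(1, 0.264) = 0.264

0.264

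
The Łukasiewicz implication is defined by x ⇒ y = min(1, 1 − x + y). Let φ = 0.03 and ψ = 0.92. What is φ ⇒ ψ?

φ ⇒ ψ = min(1, 1 − 0.03 + 0.92) = min(1, 1.89) = 1.00
For comparison, the Gödel implication (1 if x ≤ y else y) would give 1.00.

1.00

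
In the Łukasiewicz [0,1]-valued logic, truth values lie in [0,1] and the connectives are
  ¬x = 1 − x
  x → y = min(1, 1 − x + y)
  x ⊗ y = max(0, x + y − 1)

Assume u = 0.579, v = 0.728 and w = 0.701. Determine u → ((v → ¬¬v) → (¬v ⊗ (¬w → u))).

0.693

¬v = 1 − 0.728 = 0.272
¬¬v = 1 − 0.272 = 0.728
v → ¬¬v = min(1, 1 − 0.728 + 0.728) = min(1, 1.000) = 1.000
¬w = 1 − 0.701 = 0.299
¬w → u = min(1, 1 − 0.299 + 0.579) = min(1, 1.280) = 1.000
¬v ⊗ (¬w → u) = max(0, 0.272 + 1.000 − 1) = max(0, 0.272) = 0.272
(v → ¬¬v) → (¬v ⊗ (¬w → u)) = min(1, 1 − 1.000 + 0.272) = min(1, 0.272) = 0.272
u → ((v → ¬¬v) → (¬v ⊗ (¬w → u))) = min(1, 1 − 0.579 + 0.272) = min(1, 0.693) = 0.693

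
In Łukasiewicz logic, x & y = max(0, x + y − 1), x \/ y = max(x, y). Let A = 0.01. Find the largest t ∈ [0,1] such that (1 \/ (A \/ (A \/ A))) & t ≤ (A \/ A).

0.01

A \/ A = max(0.01, 0.01) = 0.01
A \/ (A \/ A) = max(0.01, 0.01) = 0.01
1 \/ (A \/ (A \/ A)) = max(1.00, 0.01) = 1.00
So the left factor is 1 \/ (A \/ (A \/ A)) = 1.00.
So the right-hand bound is A \/ A = 0.01.
The residuum of the Łukasiewicz t-norm gives the supremum: min(1, 1 − 1.00 + 0.01).
1 − 1.00 + 0.01 = 0.01, so t = min(1, 0.01) = 0.01.
Check: 1.00 & 0.01 = max(0, 0.01) = 0.01 ≤ 0.01.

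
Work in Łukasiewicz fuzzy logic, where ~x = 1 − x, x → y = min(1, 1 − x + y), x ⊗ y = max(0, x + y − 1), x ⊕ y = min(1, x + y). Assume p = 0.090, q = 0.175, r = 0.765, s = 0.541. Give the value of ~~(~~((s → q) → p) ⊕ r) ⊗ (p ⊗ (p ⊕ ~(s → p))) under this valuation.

0.000

s → q = min(1, 1 − 0.541 + 0.175) = min(1, 0.634) = 0.634
(s → q) → p = min(1, 1 − 0.634 + 0.090) = min(1, 0.456) = 0.456
~((s → q) → p) = 1 − 0.456 = 0.544
~~((s → q) → p) = 1 − 0.544 = 0.456
~~((s → q) → p) ⊕ r = min(1, 0.456 + 0.765) = min(1, 1.221) = 1.000
~(~~((s → q) → p) ⊕ r) = 1 − 1.000 = 0.000
~~(~~((s → q) → p) ⊕ r) = 1 − 0.000 = 1.000
s → p = min(1, 1 − 0.541 + 0.090) = min(1, 0.549) = 0.549
~(s → p) = 1 − 0.549 = 0.451
p ⊕ ~(s → p) = min(1, 0.090 + 0.451) = min(1, 0.541) = 0.541
p ⊗ (p ⊕ ~(s → p)) = max(0, 0.090 + 0.541 − 1) = max(0, -0.369) = 0.000
~~(~~((s → q) → p) ⊕ r) ⊗ (p ⊗ (p ⊕ ~(s → p))) = max(0, 1.000 + 0.000 − 1) = max(0, 0.000) = 0.000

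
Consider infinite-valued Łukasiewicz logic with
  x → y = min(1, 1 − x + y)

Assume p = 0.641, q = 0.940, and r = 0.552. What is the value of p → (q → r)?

q → r = min(1, 1 − 0.940 + 0.552) = min(1, 0.612) = 0.612
p → (q → r) = min(1, 1 − 0.641 + 0.612) = min(1, 0.971) = 0.971

0.971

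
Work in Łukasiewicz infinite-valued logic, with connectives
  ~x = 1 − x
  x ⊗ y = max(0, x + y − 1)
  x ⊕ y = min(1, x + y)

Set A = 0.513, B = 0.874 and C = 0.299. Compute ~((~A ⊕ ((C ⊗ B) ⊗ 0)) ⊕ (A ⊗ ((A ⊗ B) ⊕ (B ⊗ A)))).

~A = 1 − 0.513 = 0.487
C ⊗ B = max(0, 0.299 + 0.874 − 1) = max(0, 0.173) = 0.173
(C ⊗ B) ⊗ 0 = max(0, 0.173 + 0.000 − 1) = max(0, -0.827) = 0.000
~A ⊕ ((C ⊗ B) ⊗ 0) = min(1, 0.487 + 0.000) = min(1, 0.487) = 0.487
A ⊗ B = max(0, 0.513 + 0.874 − 1) = max(0, 0.387) = 0.387
B ⊗ A = max(0, 0.874 + 0.513 − 1) = max(0, 0.387) = 0.387
(A ⊗ B) ⊕ (B ⊗ A) = min(1, 0.387 + 0.387) = min(1, 0.774) = 0.774
A ⊗ ((A ⊗ B) ⊕ (B ⊗ A)) = max(0, 0.513 + 0.774 − 1) = max(0, 0.287) = 0.287
(~A ⊕ ((C ⊗ B) ⊗ 0)) ⊕ (A ⊗ ((A ⊗ B) ⊕ (B ⊗ A))) = min(1, 0.487 + 0.287) = min(1, 0.774) = 0.774
~((~A ⊕ ((C ⊗ B) ⊗ 0)) ⊕ (A ⊗ ((A ⊗ B) ⊕ (B ⊗ A)))) = 1 − 0.774 = 0.226

0.226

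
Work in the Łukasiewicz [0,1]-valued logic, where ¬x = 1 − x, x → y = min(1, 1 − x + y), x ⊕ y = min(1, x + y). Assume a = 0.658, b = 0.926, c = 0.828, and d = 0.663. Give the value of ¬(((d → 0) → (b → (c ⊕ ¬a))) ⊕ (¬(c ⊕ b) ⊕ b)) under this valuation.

d → 0 = min(1, 1 − 0.663 + 0.000) = min(1, 0.337) = 0.337
¬a = 1 − 0.658 = 0.342
c ⊕ ¬a = min(1, 0.828 + 0.342) = min(1, 1.170) = 1.000
b → (c ⊕ ¬a) = min(1, 1 − 0.926 + 1.000) = min(1, 1.074) = 1.000
(d → 0) → (b → (c ⊕ ¬a)) = min(1, 1 − 0.337 + 1.000) = min(1, 1.663) = 1.000
c ⊕ b = min(1, 0.828 + 0.926) = min(1, 1.754) = 1.000
¬(c ⊕ b) = 1 − 1.000 = 0.000
¬(c ⊕ b) ⊕ b = min(1, 0.000 + 0.926) = min(1, 0.926) = 0.926
((d → 0) → (b → (c ⊕ ¬a))) ⊕ (¬(c ⊕ b) ⊕ b) = min(1, 1.000 + 0.926) = min(1, 1.926) = 1.000
¬(((d → 0) → (b → (c ⊕ ¬a))) ⊕ (¬(c ⊕ b) ⊕ b)) = 1 − 1.000 = 0.000

0.000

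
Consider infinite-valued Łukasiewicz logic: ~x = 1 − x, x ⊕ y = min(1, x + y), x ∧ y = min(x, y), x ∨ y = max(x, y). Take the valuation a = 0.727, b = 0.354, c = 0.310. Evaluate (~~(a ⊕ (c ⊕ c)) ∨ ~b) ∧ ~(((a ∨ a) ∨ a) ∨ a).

0.273

c ⊕ c = min(1, 0.310 + 0.310) = min(1, 0.620) = 0.620
a ⊕ (c ⊕ c) = min(1, 0.727 + 0.620) = min(1, 1.347) = 1.000
~(a ⊕ (c ⊕ c)) = 1 − 1.000 = 0.000
~~(a ⊕ (c ⊕ c)) = 1 − 0.000 = 1.000
~b = 1 − 0.354 = 0.646
~~(a ⊕ (c ⊕ c)) ∨ ~b = max(1.000, 0.646) = 1.000
a ∨ a = max(0.727, 0.727) = 0.727
(a ∨ a) ∨ a = max(0.727, 0.727) = 0.727
((a ∨ a) ∨ a) ∨ a = max(0.727, 0.727) = 0.727
~(((a ∨ a) ∨ a) ∨ a) = 1 − 0.727 = 0.273
(~~(a ⊕ (c ⊕ c)) ∨ ~b) ∧ ~(((a ∨ a) ∨ a) ∨ a) = min(1.000, 0.273) = 0.273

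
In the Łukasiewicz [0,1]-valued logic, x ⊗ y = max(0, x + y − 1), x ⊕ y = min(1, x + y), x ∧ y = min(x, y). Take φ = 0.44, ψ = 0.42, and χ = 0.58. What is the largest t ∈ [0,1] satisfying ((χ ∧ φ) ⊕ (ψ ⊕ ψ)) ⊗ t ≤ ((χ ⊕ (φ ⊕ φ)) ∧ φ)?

0.44

χ ∧ φ = min(0.58, 0.44) = 0.44
ψ ⊕ ψ = min(1, 0.42 + 0.42) = min(1, 0.84) = 0.84
(χ ∧ φ) ⊕ (ψ ⊕ ψ) = min(1, 0.44 + 0.84) = min(1, 1.28) = 1.00
So the left factor is (χ ∧ φ) ⊕ (ψ ⊕ ψ) = 1.00.
φ ⊕ φ = min(1, 0.44 + 0.44) = min(1, 0.88) = 0.88
χ ⊕ (φ ⊕ φ) = min(1, 0.58 + 0.88) = min(1, 1.46) = 1.00
(χ ⊕ (φ ⊕ φ)) ∧ φ = min(1.00, 0.44) = 0.44
So the right-hand bound is (χ ⊕ (φ ⊕ φ)) ∧ φ = 0.44.
The residuum of the Łukasiewicz t-norm gives the supremum: min(1, 1 − 1.00 + 0.44).
1 − 1.00 + 0.44 = 0.44, so t = min(1, 0.44) = 0.44.
Check: 1.00 ⊗ 0.44 = max(0, 0.44) = 0.44 ≤ 0.44.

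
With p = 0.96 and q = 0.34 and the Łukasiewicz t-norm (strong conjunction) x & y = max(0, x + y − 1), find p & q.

0.30

p & q = max(0, 0.96 + 0.34 − 1) = max(0, 0.30) = 0.30
For comparison, the Gödel (minimum) t-norm min(x, y) would give 0.34.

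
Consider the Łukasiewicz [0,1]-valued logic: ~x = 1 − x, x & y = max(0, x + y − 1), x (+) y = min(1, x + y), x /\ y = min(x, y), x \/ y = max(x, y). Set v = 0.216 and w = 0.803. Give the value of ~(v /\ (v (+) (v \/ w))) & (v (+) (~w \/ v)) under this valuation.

v \/ w = max(0.216, 0.803) = 0.803
v (+) (v \/ w) = min(1, 0.216 + 0.803) = min(1, 1.019) = 1.000
v /\ (v (+) (v \/ w)) = min(0.216, 1.000) = 0.216
~(v /\ (v (+) (v \/ w))) = 1 − 0.216 = 0.784
~w = 1 − 0.803 = 0.197
~w \/ v = max(0.197, 0.216) = 0.216
v (+) (~w \/ v) = min(1, 0.216 + 0.216) = min(1, 0.432) = 0.432
~(v /\ (v (+) (v \/ w))) & (v (+) (~w \/ v)) = max(0, 0.784 + 0.432 − 1) = max(0, 0.216) = 0.216

0.216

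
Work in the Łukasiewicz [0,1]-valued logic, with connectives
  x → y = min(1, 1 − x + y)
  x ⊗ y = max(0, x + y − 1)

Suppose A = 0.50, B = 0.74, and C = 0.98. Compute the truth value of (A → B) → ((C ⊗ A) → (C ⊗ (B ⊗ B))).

0.98

A → B = min(1, 1 − 0.50 + 0.74) = min(1, 1.24) = 1.00
C ⊗ A = max(0, 0.98 + 0.50 − 1) = max(0, 0.48) = 0.48
B ⊗ B = max(0, 0.74 + 0.74 − 1) = max(0, 0.48) = 0.48
C ⊗ (B ⊗ B) = max(0, 0.98 + 0.48 − 1) = max(0, 0.46) = 0.46
(C ⊗ A) → (C ⊗ (B ⊗ B)) = min(1, 1 − 0.48 + 0.46) = min(1, 0.98) = 0.98
(A → B) → ((C ⊗ A) → (C ⊗ (B ⊗ B))) = min(1, 1 − 1.00 + 0.98) = min(1, 0.98) = 0.98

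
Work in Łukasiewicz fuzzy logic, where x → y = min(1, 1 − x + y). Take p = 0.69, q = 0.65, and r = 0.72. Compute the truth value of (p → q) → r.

0.76

p → q = min(1, 1 − 0.69 + 0.65) = min(1, 0.96) = 0.96
(p → q) → r = min(1, 1 − 0.96 + 0.72) = min(1, 0.76) = 0.76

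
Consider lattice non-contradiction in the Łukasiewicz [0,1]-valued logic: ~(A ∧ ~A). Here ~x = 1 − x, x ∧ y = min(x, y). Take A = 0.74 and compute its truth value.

0.74

~A = 1 − 0.74 = 0.26
A ∧ ~A = min(0.74, 0.26) = 0.26
~(A ∧ ~A) = 1 − 0.26 = 0.74
(The value 0.74 < 1 shows this instance is not satisfied; not a Ł∞-tautology — its value is 1 − min(a, 1−a).)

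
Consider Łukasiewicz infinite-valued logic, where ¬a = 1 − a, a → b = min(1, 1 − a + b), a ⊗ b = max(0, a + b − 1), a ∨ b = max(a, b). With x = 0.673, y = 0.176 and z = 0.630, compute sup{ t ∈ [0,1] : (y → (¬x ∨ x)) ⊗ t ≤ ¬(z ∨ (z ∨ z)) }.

0.370

¬x = 1 − 0.673 = 0.327
¬x ∨ x = max(0.327, 0.673) = 0.673
y → (¬x ∨ x) = min(1, 1 − 0.176 + 0.673) = min(1, 1.497) = 1.000
So the left factor is y → (¬x ∨ x) = 1.000.
z ∨ z = max(0.630, 0.630) = 0.630
z ∨ (z ∨ z) = max(0.630, 0.630) = 0.630
¬(z ∨ (z ∨ z)) = 1 − 0.630 = 0.370
So the right-hand bound is ¬(z ∨ (z ∨ z)) = 0.370.
The residuum of the Łukasiewicz t-norm gives the supremum: min(1, 1 − 1.000 + 0.370).
1 − 1.000 + 0.370 = 0.370, so t = min(1, 0.370) = 0.370.
Check: 1.000 ⊗ 0.370 = max(0, 0.370) = 0.370 ≤ 0.370.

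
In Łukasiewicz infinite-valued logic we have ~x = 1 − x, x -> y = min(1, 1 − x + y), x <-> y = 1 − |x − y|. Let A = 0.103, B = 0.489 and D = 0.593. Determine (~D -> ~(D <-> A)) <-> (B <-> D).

0.896

~D = 1 − 0.593 = 0.407
D <-> A = 1 − |0.593 − 0.103| = 1 − 0.490 = 0.510
~(D <-> A) = 1 − 0.510 = 0.490
~D -> ~(D <-> A) = min(1, 1 − 0.407 + 0.490) = min(1, 1.083) = 1.000
B <-> D = 1 − |0.489 − 0.593| = 1 − 0.104 = 0.896
(~D -> ~(D <-> A)) <-> (B <-> D) = 1 − |1.000 − 0.896| = 1 − 0.104 = 0.896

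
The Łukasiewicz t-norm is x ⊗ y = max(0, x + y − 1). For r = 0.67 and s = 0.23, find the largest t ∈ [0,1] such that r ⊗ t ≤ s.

The residuum of the Łukasiewicz t-norm gives the supremum: min(1, 1 − 0.67 + 0.23).
1 − 0.67 + 0.23 = 0.56, so t = min(1, 0.56) = 0.56.
Check: 0.67 ⊗ 0.56 = max(0, 0.23) = 0.23 ≤ 0.23.

0.56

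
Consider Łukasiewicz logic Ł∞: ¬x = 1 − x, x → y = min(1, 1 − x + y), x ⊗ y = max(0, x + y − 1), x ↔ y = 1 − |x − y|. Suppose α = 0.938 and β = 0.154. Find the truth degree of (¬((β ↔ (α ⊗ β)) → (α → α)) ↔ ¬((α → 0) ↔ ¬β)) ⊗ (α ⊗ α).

α ⊗ β = max(0, 0.938 + 0.154 − 1) = max(0, 0.092) = 0.092
β ↔ (α ⊗ β) = 1 − |0.154 − 0.092| = 1 − 0.062 = 0.938
α → α = min(1, 1 − 0.938 + 0.938) = min(1, 1.000) = 1.000
(β ↔ (α ⊗ β)) → (α → α) = min(1, 1 − 0.938 + 1.000) = min(1, 1.062) = 1.000
¬((β ↔ (α ⊗ β)) → (α → α)) = 1 − 1.000 = 0.000
α → 0 = min(1, 1 − 0.938 + 0.000) = min(1, 0.062) = 0.062
¬β = 1 − 0.154 = 0.846
(α → 0) ↔ ¬β = 1 − |0.062 − 0.846| = 1 − 0.784 = 0.216
¬((α → 0) ↔ ¬β) = 1 − 0.216 = 0.784
¬((β ↔ (α ⊗ β)) → (α → α)) ↔ ¬((α → 0) ↔ ¬β) = 1 − |0.000 − 0.784| = 1 − 0.784 = 0.216
α ⊗ α = max(0, 0.938 + 0.938 − 1) = max(0, 0.876) = 0.876
(¬((β ↔ (α ⊗ β)) → (α → α)) ↔ ¬((α → 0) ↔ ¬β)) ⊗ (α ⊗ α) = max(0, 0.216 + 0.876 − 1) = max(0, 0.092) = 0.092

0.092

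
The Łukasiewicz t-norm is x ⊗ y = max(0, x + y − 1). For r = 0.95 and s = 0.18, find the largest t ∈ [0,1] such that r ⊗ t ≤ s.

0.23

The residuum of the Łukasiewicz t-norm gives the supremum: min(1, 1 − 0.95 + 0.18).
1 − 0.95 + 0.18 = 0.23, so t = min(1, 0.23) = 0.23.
Check: 0.95 ⊗ 0.23 = max(0, 0.18) = 0.18 ≤ 0.18.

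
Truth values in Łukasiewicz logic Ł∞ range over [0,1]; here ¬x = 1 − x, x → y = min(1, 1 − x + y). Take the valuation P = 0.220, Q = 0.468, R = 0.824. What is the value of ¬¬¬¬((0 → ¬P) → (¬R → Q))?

¬P = 1 − 0.220 = 0.780
0 → ¬P = min(1, 1 − 0.000 + 0.780) = min(1, 1.780) = 1.000
¬R = 1 − 0.824 = 0.176
¬R → Q = min(1, 1 − 0.176 + 0.468) = min(1, 1.292) = 1.000
(0 → ¬P) → (¬R → Q) = min(1, 1 − 1.000 + 1.000) = min(1, 1.000) = 1.000
¬((0 → ¬P) → (¬R → Q)) = 1 − 1.000 = 0.000
¬¬((0 → ¬P) → (¬R → Q)) = 1 − 0.000 = 1.000
¬¬¬((0 → ¬P) → (¬R → Q)) = 1 − 1.000 = 0.000
¬¬¬¬((0 → ¬P) → (¬R → Q)) = 1 − 0.000 = 1.000

1.000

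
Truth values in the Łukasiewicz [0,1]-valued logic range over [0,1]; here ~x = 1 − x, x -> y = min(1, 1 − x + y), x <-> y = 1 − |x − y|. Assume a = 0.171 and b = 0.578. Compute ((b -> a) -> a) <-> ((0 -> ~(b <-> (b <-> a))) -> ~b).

b -> a = min(1, 1 − 0.578 + 0.171) = min(1, 0.593) = 0.593
(b -> a) -> a = min(1, 1 − 0.593 + 0.171) = min(1, 0.578) = 0.578
b <-> a = 1 − |0.578 − 0.171| = 1 − 0.407 = 0.593
b <-> (b <-> a) = 1 − |0.578 − 0.593| = 1 − 0.015 = 0.985
~(b <-> (b <-> a)) = 1 − 0.985 = 0.015
0 -> ~(b <-> (b <-> a)) = min(1, 1 − 0.000 + 0.015) = min(1, 1.015) = 1.000
~b = 1 − 0.578 = 0.422
(0 -> ~(b <-> (b <-> a))) -> ~b = min(1, 1 − 1.000 + 0.422) = min(1, 0.422) = 0.422
((b -> a) -> a) <-> ((0 -> ~(b <-> (b <-> a))) -> ~b) = 1 − |0.578 − 0.422| = 1 − 0.156 = 0.844

0.844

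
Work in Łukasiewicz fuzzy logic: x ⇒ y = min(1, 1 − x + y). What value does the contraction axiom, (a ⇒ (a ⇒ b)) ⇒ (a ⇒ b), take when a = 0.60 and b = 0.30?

0.70

a ⇒ b = min(1, 1 − 0.60 + 0.30) = min(1, 0.70) = 0.70
a ⇒ (a ⇒ b) = min(1, 1 − 0.60 + 0.70) = min(1, 1.10) = 1.00
(a ⇒ (a ⇒ b)) ⇒ (a ⇒ b) = min(1, 1 − 1.00 + 0.70) = min(1, 0.70) = 0.70
(The value 0.70 < 1 shows this instance is not satisfied; fails in Ł∞ (the t-norm is not idempotent).)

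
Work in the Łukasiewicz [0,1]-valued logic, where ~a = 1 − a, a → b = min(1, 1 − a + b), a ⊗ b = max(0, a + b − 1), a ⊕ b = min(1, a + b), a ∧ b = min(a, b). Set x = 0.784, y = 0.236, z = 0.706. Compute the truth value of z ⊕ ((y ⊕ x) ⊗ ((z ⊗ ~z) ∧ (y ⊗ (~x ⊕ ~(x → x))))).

0.706

y ⊕ x = min(1, 0.236 + 0.784) = min(1, 1.020) = 1.000
~z = 1 − 0.706 = 0.294
z ⊗ ~z = max(0, 0.706 + 0.294 − 1) = max(0, 0.000) = 0.000
~x = 1 − 0.784 = 0.216
x → x = min(1, 1 − 0.784 + 0.784) = min(1, 1.000) = 1.000
~(x → x) = 1 − 1.000 = 0.000
~x ⊕ ~(x → x) = min(1, 0.216 + 0.000) = min(1, 0.216) = 0.216
y ⊗ (~x ⊕ ~(x → x)) = max(0, 0.236 + 0.216 − 1) = max(0, -0.548) = 0.000
(z ⊗ ~z) ∧ (y ⊗ (~x ⊕ ~(x → x))) = min(0.000, 0.000) = 0.000
(y ⊕ x) ⊗ ((z ⊗ ~z) ∧ (y ⊗ (~x ⊕ ~(x → x)))) = max(0, 1.000 + 0.000 − 1) = max(0, 0.000) = 0.000
z ⊕ ((y ⊕ x) ⊗ ((z ⊗ ~z) ∧ (y ⊗ (~x ⊕ ~(x → x))))) = min(1, 0.706 + 0.000) = min(1, 0.706) = 0.706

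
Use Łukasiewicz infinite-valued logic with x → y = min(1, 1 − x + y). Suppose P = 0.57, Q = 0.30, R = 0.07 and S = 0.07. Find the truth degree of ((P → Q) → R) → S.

P → Q = min(1, 1 − 0.57 + 0.30) = min(1, 0.73) = 0.73
(P → Q) → R = min(1, 1 − 0.73 + 0.07) = min(1, 0.34) = 0.34
((P → Q) → R) → S = min(1, 1 − 0.34 + 0.07) = min(1, 0.73) = 0.73

0.73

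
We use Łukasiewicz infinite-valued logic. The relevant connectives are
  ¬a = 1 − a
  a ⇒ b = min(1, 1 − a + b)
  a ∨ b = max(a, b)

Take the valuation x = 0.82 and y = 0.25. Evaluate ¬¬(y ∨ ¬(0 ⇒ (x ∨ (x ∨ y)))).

x ∨ y = max(0.82, 0.25) = 0.82
x ∨ (x ∨ y) = max(0.82, 0.82) = 0.82
0 ⇒ (x ∨ (x ∨ y)) = min(1, 1 − 0.00 + 0.82) = min(1, 1.82) = 1.00
¬(0 ⇒ (x ∨ (x ∨ y))) = 1 − 1.00 = 0.00
y ∨ ¬(0 ⇒ (x ∨ (x ∨ y))) = max(0.25, 0.00) = 0.25
¬(y ∨ ¬(0 ⇒ (x ∨ (x ∨ y)))) = 1 − 0.25 = 0.75
¬¬(y ∨ ¬(0 ⇒ (x ∨ (x ∨ y)))) = 1 − 0.75 = 0.25

0.25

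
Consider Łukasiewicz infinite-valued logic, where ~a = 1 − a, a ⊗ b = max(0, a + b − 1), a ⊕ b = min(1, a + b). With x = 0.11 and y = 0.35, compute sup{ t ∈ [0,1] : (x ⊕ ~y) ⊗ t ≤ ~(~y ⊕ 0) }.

~y = 1 − 0.35 = 0.65
x ⊕ ~y = min(1, 0.11 + 0.65) = min(1, 0.76) = 0.76
So the left factor is x ⊕ ~y = 0.76.
~y ⊕ 0 = min(1, 0.65 + 0.00) = min(1, 0.65) = 0.65
~(~y ⊕ 0) = 1 − 0.65 = 0.35
So the right-hand bound is ~(~y ⊕ 0) = 0.35.
The residuum of the Łukasiewicz t-norm gives the supremum: min(1, 1 − 0.76 + 0.35).
1 − 0.76 + 0.35 = 0.59, so t = min(1, 0.59) = 0.59.
Check: 0.76 ⊗ 0.59 = max(0, 0.35) = 0.35 ≤ 0.35.

0.59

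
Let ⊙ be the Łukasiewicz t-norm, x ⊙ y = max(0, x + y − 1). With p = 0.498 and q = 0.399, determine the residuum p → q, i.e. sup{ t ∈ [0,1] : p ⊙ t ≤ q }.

0.901

The residuum of the Łukasiewicz t-norm gives the supremum: min(1, 1 − 0.498 + 0.399).
1 − 0.498 + 0.399 = 0.901, so t = min(1, 0.901) = 0.901.
Check: 0.498 ⊙ 0.901 = max(0, 0.399) = 0.399 ≤ 0.399.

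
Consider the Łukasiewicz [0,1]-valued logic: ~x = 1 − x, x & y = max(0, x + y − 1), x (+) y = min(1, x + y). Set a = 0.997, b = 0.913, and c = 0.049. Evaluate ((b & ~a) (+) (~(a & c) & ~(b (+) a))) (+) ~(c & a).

~a = 1 − 0.997 = 0.003
b & ~a = max(0, 0.913 + 0.003 − 1) = max(0, -0.084) = 0.000
a & c = max(0, 0.997 + 0.049 − 1) = max(0, 0.046) = 0.046
~(a & c) = 1 − 0.046 = 0.954
b (+) a = min(1, 0.913 + 0.997) = min(1, 1.910) = 1.000
~(b (+) a) = 1 − 1.000 = 0.000
~(a & c) & ~(b (+) a) = max(0, 0.954 + 0.000 − 1) = max(0, -0.046) = 0.000
(b & ~a) (+) (~(a & c) & ~(b (+) a)) = min(1, 0.000 + 0.000) = min(1, 0.000) = 0.000
c & a = max(0, 0.049 + 0.997 − 1) = max(0, 0.046) = 0.046
~(c & a) = 1 − 0.046 = 0.954
((b & ~a) (+) (~(a & c) & ~(b (+) a))) (+) ~(c & a) = min(1, 0.000 + 0.954) = min(1, 0.954) = 0.954

0.954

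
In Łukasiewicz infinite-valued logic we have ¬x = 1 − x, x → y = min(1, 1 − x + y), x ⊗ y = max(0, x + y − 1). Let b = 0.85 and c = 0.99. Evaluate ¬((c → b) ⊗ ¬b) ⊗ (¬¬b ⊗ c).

0.83

c → b = min(1, 1 − 0.99 + 0.85) = min(1, 0.86) = 0.86
¬b = 1 − 0.85 = 0.15
(c → b) ⊗ ¬b = max(0, 0.86 + 0.15 − 1) = max(0, 0.01) = 0.01
¬((c → b) ⊗ ¬b) = 1 − 0.01 = 0.99
¬¬b = 1 − 0.15 = 0.85
¬¬b ⊗ c = max(0, 0.85 + 0.99 − 1) = max(0, 0.84) = 0.84
¬((c → b) ⊗ ¬b) ⊗ (¬¬b ⊗ c) = max(0, 0.99 + 0.84 − 1) = max(0, 0.83) = 0.83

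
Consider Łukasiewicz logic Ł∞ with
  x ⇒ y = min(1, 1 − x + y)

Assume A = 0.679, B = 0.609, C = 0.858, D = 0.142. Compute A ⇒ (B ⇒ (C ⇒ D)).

C ⇒ D = min(1, 1 − 0.858 + 0.142) = min(1, 0.284) = 0.284
B ⇒ (C ⇒ D) = min(1, 1 − 0.609 + 0.284) = min(1, 0.675) = 0.675
A ⇒ (B ⇒ (C ⇒ D)) = min(1, 1 − 0.679 + 0.675) = min(1, 0.996) = 0.996

0.996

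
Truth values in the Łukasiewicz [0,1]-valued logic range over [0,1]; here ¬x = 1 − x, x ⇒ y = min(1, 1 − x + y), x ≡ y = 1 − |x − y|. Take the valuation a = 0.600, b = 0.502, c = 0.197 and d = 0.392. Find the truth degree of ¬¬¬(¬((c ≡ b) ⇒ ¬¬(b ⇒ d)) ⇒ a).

c ≡ b = 1 − |0.197 − 0.502| = 1 − 0.305 = 0.695
b ⇒ d = min(1, 1 − 0.502 + 0.392) = min(1, 0.890) = 0.890
¬(b ⇒ d) = 1 − 0.890 = 0.110
¬¬(b ⇒ d) = 1 − 0.110 = 0.890
(c ≡ b) ⇒ ¬¬(b ⇒ d) = min(1, 1 − 0.695 + 0.890) = min(1, 1.195) = 1.000
¬((c ≡ b) ⇒ ¬¬(b ⇒ d)) = 1 − 1.000 = 0.000
¬((c ≡ b) ⇒ ¬¬(b ⇒ d)) ⇒ a = min(1, 1 − 0.000 + 0.600) = min(1, 1.600) = 1.000
¬(¬((c ≡ b) ⇒ ¬¬(b ⇒ d)) ⇒ a) = 1 − 1.000 = 0.000
¬¬(¬((c ≡ b) ⇒ ¬¬(b ⇒ d)) ⇒ a) = 1 − 0.000 = 1.000
¬¬¬(¬((c ≡ b) ⇒ ¬¬(b ⇒ d)) ⇒ a) = 1 − 1.000 = 0.000

0.000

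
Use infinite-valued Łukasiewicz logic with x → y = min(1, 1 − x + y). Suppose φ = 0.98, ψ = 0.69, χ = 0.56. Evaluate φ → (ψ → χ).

ψ → χ = min(1, 1 − 0.69 + 0.56) = min(1, 0.87) = 0.87
φ → (ψ → χ) = min(1, 1 − 0.98 + 0.87) = min(1, 0.89) = 0.89

0.89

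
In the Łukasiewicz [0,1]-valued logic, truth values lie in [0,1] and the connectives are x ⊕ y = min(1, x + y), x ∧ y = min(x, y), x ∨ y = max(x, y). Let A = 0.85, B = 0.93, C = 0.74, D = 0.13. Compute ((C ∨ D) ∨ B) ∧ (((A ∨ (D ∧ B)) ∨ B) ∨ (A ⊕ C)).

0.93

C ∨ D = max(0.74, 0.13) = 0.74
(C ∨ D) ∨ B = max(0.74, 0.93) = 0.93
D ∧ B = min(0.13, 0.93) = 0.13
A ∨ (D ∧ B) = max(0.85, 0.13) = 0.85
(A ∨ (D ∧ B)) ∨ B = max(0.85, 0.93) = 0.93
A ⊕ C = min(1, 0.85 + 0.74) = min(1, 1.59) = 1.00
((A ∨ (D ∧ B)) ∨ B) ∨ (A ⊕ C) = max(0.93, 1.00) = 1.00
((C ∨ D) ∨ B) ∧ (((A ∨ (D ∧ B)) ∨ B) ∨ (A ⊕ C)) = min(0.93, 1.00) = 0.93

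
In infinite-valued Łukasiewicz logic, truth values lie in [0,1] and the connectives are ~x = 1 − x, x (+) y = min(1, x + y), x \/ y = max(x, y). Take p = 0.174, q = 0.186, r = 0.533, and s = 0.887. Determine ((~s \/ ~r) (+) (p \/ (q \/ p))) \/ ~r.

0.653

~s = 1 − 0.887 = 0.113
~r = 1 − 0.533 = 0.467
~s \/ ~r = max(0.113, 0.467) = 0.467
q \/ p = max(0.186, 0.174) = 0.186
p \/ (q \/ p) = max(0.174, 0.186) = 0.186
(~s \/ ~r) (+) (p \/ (q \/ p)) = min(1, 0.467 + 0.186) = min(1, 0.653) = 0.653
((~s \/ ~r) (+) (p \/ (q \/ p))) \/ ~r = max(0.653, 0.467) = 0.653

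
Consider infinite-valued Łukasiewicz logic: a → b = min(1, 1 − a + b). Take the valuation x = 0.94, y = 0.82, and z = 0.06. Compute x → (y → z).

y → z = min(1, 1 − 0.82 + 0.06) = min(1, 0.24) = 0.24
x → (y → z) = min(1, 1 − 0.94 + 0.24) = min(1, 0.30) = 0.30

0.30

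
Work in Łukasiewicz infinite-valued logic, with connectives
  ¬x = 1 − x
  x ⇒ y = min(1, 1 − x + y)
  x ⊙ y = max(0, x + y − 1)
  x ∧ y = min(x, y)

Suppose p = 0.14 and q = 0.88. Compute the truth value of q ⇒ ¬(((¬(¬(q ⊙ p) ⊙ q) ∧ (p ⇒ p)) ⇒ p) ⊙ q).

0.24

q ⊙ p = max(0, 0.88 + 0.14 − 1) = max(0, 0.02) = 0.02
¬(q ⊙ p) = 1 − 0.02 = 0.98
¬(q ⊙ p) ⊙ q = max(0, 0.98 + 0.88 − 1) = max(0, 0.86) = 0.86
¬(¬(q ⊙ p) ⊙ q) = 1 − 0.86 = 0.14
p ⇒ p = min(1, 1 − 0.14 + 0.14) = min(1, 1.00) = 1.00
¬(¬(q ⊙ p) ⊙ q) ∧ (p ⇒ p) = min(0.14, 1.00) = 0.14
(¬(¬(q ⊙ p) ⊙ q) ∧ (p ⇒ p)) ⇒ p = min(1, 1 − 0.14 + 0.14) = min(1, 1.00) = 1.00
((¬(¬(q ⊙ p) ⊙ q) ∧ (p ⇒ p)) ⇒ p) ⊙ q = max(0, 1.00 + 0.88 − 1) = max(0, 0.88) = 0.88
¬(((¬(¬(q ⊙ p) ⊙ q) ∧ (p ⇒ p)) ⇒ p) ⊙ q) = 1 − 0.88 = 0.12
q ⇒ ¬(((¬(¬(q ⊙ p) ⊙ q) ∧ (p ⇒ p)) ⇒ p) ⊙ q) = min(1, 1 − 0.88 + 0.12) = min(1, 0.24) = 0.24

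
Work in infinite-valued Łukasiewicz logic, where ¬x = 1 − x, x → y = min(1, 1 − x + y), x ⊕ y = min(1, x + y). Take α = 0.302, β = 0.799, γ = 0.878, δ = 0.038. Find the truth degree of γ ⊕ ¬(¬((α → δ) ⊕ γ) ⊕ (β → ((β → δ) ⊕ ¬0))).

α → δ = min(1, 1 − 0.302 + 0.038) = min(1, 0.736) = 0.736
(α → δ) ⊕ γ = min(1, 0.736 + 0.878) = min(1, 1.614) = 1.000
¬((α → δ) ⊕ γ) = 1 − 1.000 = 0.000
β → δ = min(1, 1 − 0.799 + 0.038) = min(1, 0.239) = 0.239
¬0 = 1 − 0.000 = 1.000
(β → δ) ⊕ ¬0 = min(1, 0.239 + 1.000) = min(1, 1.239) = 1.000
β → ((β → δ) ⊕ ¬0) = min(1, 1 − 0.799 + 1.000) = min(1, 1.201) = 1.000
¬((α → δ) ⊕ γ) ⊕ (β → ((β → δ) ⊕ ¬0)) = min(1, 0.000 + 1.000) = min(1, 1.000) = 1.000
¬(¬((α → δ) ⊕ γ) ⊕ (β → ((β → δ) ⊕ ¬0))) = 1 − 1.000 = 0.000
γ ⊕ ¬(¬((α → δ) ⊕ γ) ⊕ (β → ((β → δ) ⊕ ¬0))) = min(1, 0.878 + 0.000) = min(1, 0.878) = 0.878

0.878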